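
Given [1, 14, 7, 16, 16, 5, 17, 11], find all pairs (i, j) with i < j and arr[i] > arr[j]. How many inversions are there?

Finding inversions in [1, 14, 7, 16, 16, 5, 17, 11]:

(1, 2): arr[1]=14 > arr[2]=7
(1, 5): arr[1]=14 > arr[5]=5
(1, 7): arr[1]=14 > arr[7]=11
(2, 5): arr[2]=7 > arr[5]=5
(3, 5): arr[3]=16 > arr[5]=5
(3, 7): arr[3]=16 > arr[7]=11
(4, 5): arr[4]=16 > arr[5]=5
(4, 7): arr[4]=16 > arr[7]=11
(6, 7): arr[6]=17 > arr[7]=11

Total inversions: 9

The array has 9 inversion(s): (1,2), (1,5), (1,7), (2,5), (3,5), (3,7), (4,5), (4,7), (6,7). Each pair (i,j) satisfies i < j and arr[i] > arr[j].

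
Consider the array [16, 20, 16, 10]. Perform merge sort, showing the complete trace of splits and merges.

Merge sort trace:

Split: [16, 20, 16, 10] -> [16, 20] and [16, 10]
  Split: [16, 20] -> [16] and [20]
  Merge: [16] + [20] -> [16, 20]
  Split: [16, 10] -> [16] and [10]
  Merge: [16] + [10] -> [10, 16]
Merge: [16, 20] + [10, 16] -> [10, 16, 16, 20]

Final sorted array: [10, 16, 16, 20]

The merge sort proceeds by recursively splitting the array and merging sorted halves.
After all merges, the sorted array is [10, 16, 16, 20].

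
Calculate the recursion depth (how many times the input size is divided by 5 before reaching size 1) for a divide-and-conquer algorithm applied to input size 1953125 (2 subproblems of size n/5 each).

For divide and conquer with division factor 5:

Problem sizes at each level:
Level 0: 1953125
Level 1: 390625
Level 2: 78125
Level 3: 15625
Level 4: 3125
Level 5: 625
Level 6: 125
Level 7: 25
Level 8: 5
Level 9: 1

The root is level 0 and the size-1 base case is level 9 (the tree spans levels 0 through 9, i.e. 10 levels counting the root), so the depth is the number of divisions: log_5(1953125) = 9

The recursion tree depth is log_5(1953125) = 9. At each level, the problem size is divided by 5, so it takes 9 divisions to reduce to a base case of size 1. The algorithm makes 2 recursive calls at each level.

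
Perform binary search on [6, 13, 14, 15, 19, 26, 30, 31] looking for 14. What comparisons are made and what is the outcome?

Binary search for 14 in [6, 13, 14, 15, 19, 26, 30, 31]:

lo=0, hi=7, mid=3, arr[mid]=15 -> 15 > 14, search left half
lo=0, hi=2, mid=1, arr[mid]=13 -> 13 < 14, search right half
lo=2, hi=2, mid=2, arr[mid]=14 -> Found target at index 2!

Binary search finds 14 at index 2 after 3 comparisons. The search repeatedly halves the search space by comparing with the middle element.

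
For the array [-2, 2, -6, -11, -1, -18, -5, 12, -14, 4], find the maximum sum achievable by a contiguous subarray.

Using Kadane's algorithm on [-2, 2, -6, -11, -1, -18, -5, 12, -14, 4]:

Scanning through the array:
Position 1 (value 2): max_ending_here = 2, max_so_far = 2
Position 2 (value -6): max_ending_here = -4, max_so_far = 2
Position 3 (value -11): max_ending_here = -11, max_so_far = 2
Position 4 (value -1): max_ending_here = -1, max_so_far = 2
Position 5 (value -18): max_ending_here = -18, max_so_far = 2
Position 6 (value -5): max_ending_here = -5, max_so_far = 2
Position 7 (value 12): max_ending_here = 12, max_so_far = 12
Position 8 (value -14): max_ending_here = -2, max_so_far = 12
Position 9 (value 4): max_ending_here = 4, max_so_far = 12

Maximum subarray: [12]
Maximum sum: 12

The maximum subarray is [12] with sum 12. This subarray runs from index 7 to index 7.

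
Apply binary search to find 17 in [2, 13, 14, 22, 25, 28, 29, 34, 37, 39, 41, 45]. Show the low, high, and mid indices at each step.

Binary search for 17 in [2, 13, 14, 22, 25, 28, 29, 34, 37, 39, 41, 45]:

lo=0, hi=11, mid=5, arr[mid]=28 -> 28 > 17, search left half
lo=0, hi=4, mid=2, arr[mid]=14 -> 14 < 17, search right half
lo=3, hi=4, mid=3, arr[mid]=22 -> 22 > 17, search left half
lo=3 > hi=2, target 17 not found

Binary search determines that 17 is not in the array after 3 comparisons. The search space was exhausted without finding the target.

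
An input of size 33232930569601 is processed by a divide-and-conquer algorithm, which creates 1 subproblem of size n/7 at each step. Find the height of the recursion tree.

For divide and conquer with division factor 7:

Problem sizes at each level:
Level 0: 33232930569601
Level 1: 4747561509943
Level 2: 678223072849
Level 3: 96889010407
Level 4: 13841287201
Level 5: 1977326743
Level 6: 282475249
Level 7: 40353607
Level 8: 5764801
Level 9: 823543
Level 10: 117649
Level 11: 16807
Level 12: 2401
Level 13: 343
Level 14: 49
Level 15: 7
Level 16: 1

The root is level 0 and the size-1 base case is level 16 (the tree spans levels 0 through 16, i.e. 17 levels counting the root), so the depth is the number of divisions: log_7(33232930569601) = 16

The recursion tree depth is log_7(33232930569601) = 16. At each level, the problem size is divided by 7, so it takes 16 divisions to reduce to a base case of size 1. The algorithm makes 1 recursive call at each level.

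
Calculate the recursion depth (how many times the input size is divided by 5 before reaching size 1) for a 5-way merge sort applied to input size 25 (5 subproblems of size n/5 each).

For divide and conquer with division factor 5:

Problem sizes at each level:
Level 0: 25
Level 1: 5
Level 2: 1

The root is level 0 and the size-1 base case is level 2 (the tree spans levels 0 through 2, i.e. 3 levels counting the root), so the depth is the number of divisions: log_5(25) = 2

The recursion tree depth is log_5(25) = 2. At each level, the problem size is divided by 5, so it takes 2 divisions to reduce to a base case of size 1. The algorithm makes 5 recursive calls at each level.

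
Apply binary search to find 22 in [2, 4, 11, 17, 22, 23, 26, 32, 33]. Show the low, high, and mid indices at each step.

Binary search for 22 in [2, 4, 11, 17, 22, 23, 26, 32, 33]:

lo=0, hi=8, mid=4, arr[mid]=22 -> Found target at index 4!

Binary search finds 22 at index 4 after 1 comparisons. The search repeatedly halves the search space by comparing with the middle element.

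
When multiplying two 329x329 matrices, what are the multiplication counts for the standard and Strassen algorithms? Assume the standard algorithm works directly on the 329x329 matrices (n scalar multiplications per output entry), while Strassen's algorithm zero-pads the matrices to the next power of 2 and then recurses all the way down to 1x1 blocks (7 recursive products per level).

Matrix multiplication for 329x329 matrices:

Strassen's algorithm requires power-of-2 dimensions. Pad 329x329 to 512x512 (next power of 2).

Standard algorithm: 329^3 = 35611289 multiplications
Strassen's algorithm: 7^(log2(512)) = 7^9 = 40353607 multiplications
Difference: 35611289 - 40353607 = -4742318 (Strassen uses MORE here due to padding overhead — for small or just-over-power-of-2 n, padding can outweigh the per-level savings)

Standard: 35611289 multiplications (329^3). Strassen: 40353607 multiplications (7^9, after padding to 512x512). Strassen reduces 8 recursive multiplications to 7 at each level.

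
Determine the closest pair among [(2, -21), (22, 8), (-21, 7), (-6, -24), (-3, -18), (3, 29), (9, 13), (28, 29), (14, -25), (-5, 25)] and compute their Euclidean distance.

Computing all pairwise distances among 10 points:

d((2, -21), (22, 8)) = 35.2278
d((2, -21), (-21, 7)) = 36.2353
d((2, -21), (-6, -24)) = 8.544
d((2, -21), (-3, -18)) = 5.831 <-- minimum
d((2, -21), (3, 29)) = 50.01
d((2, -21), (9, 13)) = 34.7131
d((2, -21), (28, 29)) = 56.356
d((2, -21), (14, -25)) = 12.6491
d((2, -21), (-5, 25)) = 46.5296
d((22, 8), (-21, 7)) = 43.0116
d((22, 8), (-6, -24)) = 42.5206
d((22, 8), (-3, -18)) = 36.0694
d((22, 8), (3, 29)) = 28.3196
d((22, 8), (9, 13)) = 13.9284
d((22, 8), (28, 29)) = 21.8403
d((22, 8), (14, -25)) = 33.9559
d((22, 8), (-5, 25)) = 31.9061
d((-21, 7), (-6, -24)) = 34.4384
d((-21, 7), (-3, -18)) = 30.8058
d((-21, 7), (3, 29)) = 32.5576
d((-21, 7), (9, 13)) = 30.5941
d((-21, 7), (28, 29)) = 53.7122
d((-21, 7), (14, -25)) = 47.4236
d((-21, 7), (-5, 25)) = 24.0832
d((-6, -24), (-3, -18)) = 6.7082
d((-6, -24), (3, 29)) = 53.7587
d((-6, -24), (9, 13)) = 39.9249
d((-6, -24), (28, 29)) = 62.9682
d((-6, -24), (14, -25)) = 20.025
d((-6, -24), (-5, 25)) = 49.0102
d((-3, -18), (3, 29)) = 47.3814
d((-3, -18), (9, 13)) = 33.2415
d((-3, -18), (28, 29)) = 56.3028
d((-3, -18), (14, -25)) = 18.3848
d((-3, -18), (-5, 25)) = 43.0465
d((3, 29), (9, 13)) = 17.088
d((3, 29), (28, 29)) = 25.0
d((3, 29), (14, -25)) = 55.109
d((3, 29), (-5, 25)) = 8.9443
d((9, 13), (28, 29)) = 24.8395
d((9, 13), (14, -25)) = 38.3275
d((9, 13), (-5, 25)) = 18.4391
d((28, 29), (14, -25)) = 55.7853
d((28, 29), (-5, 25)) = 33.2415
d((14, -25), (-5, 25)) = 53.4883

Closest pair: (2, -21) and (-3, -18) with distance 5.831

The closest pair is (2, -21) and (-3, -18) with Euclidean distance 5.831. For 10 points, brute-force pairwise comparison is shown above. For large n, the divide-and-conquer algorithm (sort by x, recurse on halves, check the dividing strip) achieves O(n log n).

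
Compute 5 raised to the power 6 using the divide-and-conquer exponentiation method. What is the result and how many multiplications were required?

Computing 5^6 by squaring (build up from 5^1; each line after the first costs one multiplication):

5^1 = 5
5^2 = (5^1)^2 = 5^2 = 25
5^3 = 5 * 5^2 = 5 * 25 = 125
5^6 = (5^3)^2 = 125^2 = 15625

Result: 15625
Multiplications needed: 3 (3 lines after 5^1)

5^6 = 15625. Using exponentiation by squaring, this requires 3 multiplications. The key idea: if the exponent is even, square the half-power; if odd, multiply by the base once.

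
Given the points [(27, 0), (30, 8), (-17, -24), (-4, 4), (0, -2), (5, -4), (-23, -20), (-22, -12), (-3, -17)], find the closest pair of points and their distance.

Computing all pairwise distances among 9 points:

d((27, 0), (30, 8)) = 8.544
d((27, 0), (-17, -24)) = 50.1199
d((27, 0), (-4, 4)) = 31.257
d((27, 0), (0, -2)) = 27.074
d((27, 0), (5, -4)) = 22.3607
d((27, 0), (-23, -20)) = 53.8516
d((27, 0), (-22, -12)) = 50.448
d((27, 0), (-3, -17)) = 34.4819
d((30, 8), (-17, -24)) = 56.8595
d((30, 8), (-4, 4)) = 34.2345
d((30, 8), (0, -2)) = 31.6228
d((30, 8), (5, -4)) = 27.7308
d((30, 8), (-23, -20)) = 59.9416
d((30, 8), (-22, -12)) = 55.7136
d((30, 8), (-3, -17)) = 41.4005
d((-17, -24), (-4, 4)) = 30.8707
d((-17, -24), (0, -2)) = 27.8029
d((-17, -24), (5, -4)) = 29.7321
d((-17, -24), (-23, -20)) = 7.2111
d((-17, -24), (-22, -12)) = 13.0
d((-17, -24), (-3, -17)) = 15.6525
d((-4, 4), (0, -2)) = 7.2111
d((-4, 4), (5, -4)) = 12.0416
d((-4, 4), (-23, -20)) = 30.6105
d((-4, 4), (-22, -12)) = 24.0832
d((-4, 4), (-3, -17)) = 21.0238
d((0, -2), (5, -4)) = 5.3852 <-- minimum
d((0, -2), (-23, -20)) = 29.2062
d((0, -2), (-22, -12)) = 24.1661
d((0, -2), (-3, -17)) = 15.2971
d((5, -4), (-23, -20)) = 32.249
d((5, -4), (-22, -12)) = 28.1603
d((5, -4), (-3, -17)) = 15.2643
d((-23, -20), (-22, -12)) = 8.0623
d((-23, -20), (-3, -17)) = 20.2237
d((-22, -12), (-3, -17)) = 19.6469

Closest pair: (0, -2) and (5, -4) with distance 5.3852

The closest pair is (0, -2) and (5, -4) with Euclidean distance 5.3852. For 9 points, brute-force pairwise comparison is shown above. For large n, the divide-and-conquer algorithm (sort by x, recurse on halves, check the dividing strip) achieves O(n log n).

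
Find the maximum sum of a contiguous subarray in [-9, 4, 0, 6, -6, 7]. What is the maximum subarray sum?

Using Kadane's algorithm on [-9, 4, 0, 6, -6, 7]:

Scanning through the array:
Position 1 (value 4): max_ending_here = 4, max_so_far = 4
Position 2 (value 0): max_ending_here = 4, max_so_far = 4
Position 3 (value 6): max_ending_here = 10, max_so_far = 10
Position 4 (value -6): max_ending_here = 4, max_so_far = 10
Position 5 (value 7): max_ending_here = 11, max_so_far = 11

Maximum subarray: [4, 0, 6, -6, 7]
Maximum sum: 11

The maximum subarray is [4, 0, 6, -6, 7] with sum 11. This subarray runs from index 1 to index 5.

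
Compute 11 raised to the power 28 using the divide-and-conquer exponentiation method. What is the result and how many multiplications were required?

Computing 11^28 by squaring (build up from 11^1; each line after the first costs one multiplication):

11^1 = 11
11^2 = (11^1)^2 = 11^2 = 121
11^3 = 11 * 11^2 = 11 * 121 = 1331
11^6 = (11^3)^2 = 1331^2 = 1771561
11^7 = 11 * 11^6 = 11 * 1771561 = 19487171
11^14 = (11^7)^2 = 19487171^2 = 379749833583241
11^28 = (11^14)^2 = 379749833583241^2 = 144209936106499234037676064081

Result: 144209936106499234037676064081
Multiplications needed: 6 (6 lines after 11^1)

11^28 = 144209936106499234037676064081. Using exponentiation by squaring, this requires 6 multiplications. The key idea: if the exponent is even, square the half-power; if odd, multiply by the base once.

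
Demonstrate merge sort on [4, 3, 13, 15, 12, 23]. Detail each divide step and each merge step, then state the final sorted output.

Merge sort trace:

Split: [4, 3, 13, 15, 12, 23] -> [4, 3, 13] and [15, 12, 23]
  Split: [4, 3, 13] -> [4] and [3, 13]
    Split: [3, 13] -> [3] and [13]
    Merge: [3] + [13] -> [3, 13]
  Merge: [4] + [3, 13] -> [3, 4, 13]
  Split: [15, 12, 23] -> [15] and [12, 23]
    Split: [12, 23] -> [12] and [23]
    Merge: [12] + [23] -> [12, 23]
  Merge: [15] + [12, 23] -> [12, 15, 23]
Merge: [3, 4, 13] + [12, 15, 23] -> [3, 4, 12, 13, 15, 23]

Final sorted array: [3, 4, 12, 13, 15, 23]

The merge sort proceeds by recursively splitting the array and merging sorted halves.
After all merges, the sorted array is [3, 4, 12, 13, 15, 23].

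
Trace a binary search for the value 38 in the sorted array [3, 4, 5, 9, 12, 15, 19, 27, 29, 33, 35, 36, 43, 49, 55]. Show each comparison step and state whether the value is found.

Binary search for 38 in [3, 4, 5, 9, 12, 15, 19, 27, 29, 33, 35, 36, 43, 49, 55]:

lo=0, hi=14, mid=7, arr[mid]=27 -> 27 < 38, search right half
lo=8, hi=14, mid=11, arr[mid]=36 -> 36 < 38, search right half
lo=12, hi=14, mid=13, arr[mid]=49 -> 49 > 38, search left half
lo=12, hi=12, mid=12, arr[mid]=43 -> 43 > 38, search left half
lo=12 > hi=11, target 38 not found

Binary search determines that 38 is not in the array after 4 comparisons. The search space was exhausted without finding the target.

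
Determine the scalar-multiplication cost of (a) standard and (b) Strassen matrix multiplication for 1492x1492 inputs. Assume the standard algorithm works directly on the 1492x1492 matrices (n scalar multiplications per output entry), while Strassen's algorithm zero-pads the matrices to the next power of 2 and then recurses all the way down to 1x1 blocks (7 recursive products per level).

Matrix multiplication for 1492x1492 matrices:

Strassen's algorithm requires power-of-2 dimensions. Pad 1492x1492 to 2048x2048 (next power of 2).

Standard algorithm: 1492^3 = 3321287488 multiplications
Strassen's algorithm: 7^(log2(2048)) = 7^11 = 1977326743 multiplications
Savings: 3321287488 - 1977326743 = 1343960745 multiplications

Standard: 3321287488 multiplications (1492^3). Strassen: 1977326743 multiplications (7^11, after padding to 2048x2048). Strassen reduces 8 recursive multiplications to 7 at each level.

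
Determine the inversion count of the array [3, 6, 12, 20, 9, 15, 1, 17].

Finding inversions in [3, 6, 12, 20, 9, 15, 1, 17]:

(0, 6): arr[0]=3 > arr[6]=1
(1, 6): arr[1]=6 > arr[6]=1
(2, 4): arr[2]=12 > arr[4]=9
(2, 6): arr[2]=12 > arr[6]=1
(3, 4): arr[3]=20 > arr[4]=9
(3, 5): arr[3]=20 > arr[5]=15
(3, 6): arr[3]=20 > arr[6]=1
(3, 7): arr[3]=20 > arr[7]=17
(4, 6): arr[4]=9 > arr[6]=1
(5, 6): arr[5]=15 > arr[6]=1

Total inversions: 10

The array has 10 inversion(s): (0,6), (1,6), (2,4), (2,6), (3,4), (3,5), (3,6), (3,7), (4,6), (5,6). Each pair (i,j) satisfies i < j and arr[i] > arr[j].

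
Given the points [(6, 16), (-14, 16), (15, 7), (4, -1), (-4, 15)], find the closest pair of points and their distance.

Computing all pairwise distances among 5 points:

d((6, 16), (-14, 16)) = 20.0
d((6, 16), (15, 7)) = 12.7279
d((6, 16), (4, -1)) = 17.1172
d((6, 16), (-4, 15)) = 10.0499 <-- minimum
d((-14, 16), (15, 7)) = 30.3645
d((-14, 16), (4, -1)) = 24.7588
d((-14, 16), (-4, 15)) = 10.0499 <-- minimum
d((15, 7), (4, -1)) = 13.6015
d((15, 7), (-4, 15)) = 20.6155
d((4, -1), (-4, 15)) = 17.8885

Minimum distance: 10.0499 (tie among 2 pairs: (6, 16) and (-4, 15); (-14, 16) and (-4, 15))

The minimum Euclidean distance is 10.0499. There is a tie: 2 pairs achieve this minimum — (6, 16) and (-4, 15); (-14, 16) and (-4, 15). Any of these is a valid closest pair. For 5 points, brute-force pairwise comparison is shown above. For large n, the divide-and-conquer algorithm (sort by x, recurse on halves, check the dividing strip) achieves O(n log n).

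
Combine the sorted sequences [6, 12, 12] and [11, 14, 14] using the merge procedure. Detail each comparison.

Merging process:

Compare 6 vs 11: take 6 from left. Merged: [6]
Compare 12 vs 11: take 11 from right. Merged: [6, 11]
Compare 12 vs 14: take 12 from left. Merged: [6, 11, 12]
Compare 12 vs 14: take 12 from left. Merged: [6, 11, 12, 12]
Append remaining from right: [14, 14]. Merged: [6, 11, 12, 12, 14, 14]

Final merged array: [6, 11, 12, 12, 14, 14]
Total comparisons: 4

The merged array is [6, 11, 12, 12, 14, 14], requiring 4 comparisons. The merge step runs in O(n) time where n is the total number of elements.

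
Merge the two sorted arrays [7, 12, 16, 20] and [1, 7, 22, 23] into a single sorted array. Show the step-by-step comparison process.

Merging process:

Compare 7 vs 1: take 1 from right. Merged: [1]
Compare 7 vs 7: take 7 from left. Merged: [1, 7]
Compare 12 vs 7: take 7 from right. Merged: [1, 7, 7]
Compare 12 vs 22: take 12 from left. Merged: [1, 7, 7, 12]
Compare 16 vs 22: take 16 from left. Merged: [1, 7, 7, 12, 16]
Compare 20 vs 22: take 20 from left. Merged: [1, 7, 7, 12, 16, 20]
Append remaining from right: [22, 23]. Merged: [1, 7, 7, 12, 16, 20, 22, 23]

Final merged array: [1, 7, 7, 12, 16, 20, 22, 23]
Total comparisons: 6

The merged array is [1, 7, 7, 12, 16, 20, 22, 23], requiring 6 comparisons. The merge step runs in O(n) time where n is the total number of elements.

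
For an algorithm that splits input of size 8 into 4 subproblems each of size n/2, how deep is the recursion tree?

For divide and conquer with division factor 2:

Problem sizes at each level:
Level 0: 8
Level 1: 4
Level 2: 2
Level 3: 1

The root is level 0 and the size-1 base case is level 3 (the tree spans levels 0 through 3, i.e. 4 levels counting the root), so the depth is the number of divisions: log_2(8) = 3

The recursion tree depth is log_2(8) = 3. At each level, the problem size is divided by 2, so it takes 3 divisions to reduce to a base case of size 1. The algorithm makes 4 recursive calls at each level.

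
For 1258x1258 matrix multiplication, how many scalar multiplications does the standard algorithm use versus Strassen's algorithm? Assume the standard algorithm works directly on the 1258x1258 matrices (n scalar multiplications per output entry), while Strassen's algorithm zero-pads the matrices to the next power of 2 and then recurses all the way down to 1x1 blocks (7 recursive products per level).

Matrix multiplication for 1258x1258 matrices:

Strassen's algorithm requires power-of-2 dimensions. Pad 1258x1258 to 2048x2048 (next power of 2).

Standard algorithm: 1258^3 = 1990865512 multiplications
Strassen's algorithm: 7^(log2(2048)) = 7^11 = 1977326743 multiplications
Savings: 1990865512 - 1977326743 = 13538769 multiplications

Standard: 1990865512 multiplications (1258^3). Strassen: 1977326743 multiplications (7^11, after padding to 2048x2048). Strassen reduces 8 recursive multiplications to 7 at each level.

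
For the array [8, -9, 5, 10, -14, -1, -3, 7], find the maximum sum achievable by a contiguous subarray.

Using Kadane's algorithm on [8, -9, 5, 10, -14, -1, -3, 7]:

Scanning through the array:
Position 1 (value -9): max_ending_here = -1, max_so_far = 8
Position 2 (value 5): max_ending_here = 5, max_so_far = 8
Position 3 (value 10): max_ending_here = 15, max_so_far = 15
Position 4 (value -14): max_ending_here = 1, max_so_far = 15
Position 5 (value -1): max_ending_here = 0, max_so_far = 15
Position 6 (value -3): max_ending_here = -3, max_so_far = 15
Position 7 (value 7): max_ending_here = 7, max_so_far = 15

Maximum subarray: [5, 10]
Maximum sum: 15

The maximum subarray is [5, 10] with sum 15. This subarray runs from index 2 to index 3.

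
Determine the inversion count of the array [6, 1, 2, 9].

Finding inversions in [6, 1, 2, 9]:

(0, 1): arr[0]=6 > arr[1]=1
(0, 2): arr[0]=6 > arr[2]=2

Total inversions: 2

The array has 2 inversion(s): (0,1), (0,2). Each pair (i,j) satisfies i < j and arr[i] > arr[j].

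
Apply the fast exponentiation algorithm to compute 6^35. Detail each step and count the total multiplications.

Computing 6^35 by squaring (build up from 6^1; each line after the first costs one multiplication):

6^1 = 6
6^2 = (6^1)^2 = 6^2 = 36
6^4 = (6^2)^2 = 36^2 = 1296
6^8 = (6^4)^2 = 1296^2 = 1679616
6^16 = (6^8)^2 = 1679616^2 = 2821109907456
6^17 = 6 * 6^16 = 6 * 2821109907456 = 16926659444736
6^34 = (6^17)^2 = 16926659444736^2 = 286511799958070431838109696
6^35 = 6 * 6^34 = 6 * 286511799958070431838109696 = 1719070799748422591028658176

Result: 1719070799748422591028658176
Multiplications needed: 7 (7 lines after 6^1)

6^35 = 1719070799748422591028658176. Using exponentiation by squaring, this requires 7 multiplications. The key idea: if the exponent is even, square the half-power; if odd, multiply by the base once.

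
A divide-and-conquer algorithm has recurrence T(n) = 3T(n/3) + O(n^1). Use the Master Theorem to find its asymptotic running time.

Master Theorem for T(n) = 3T(n/3) + O(n^1):

a = 3, b = 3, c = 1
log_b(a) = log_3(3) = 1.0000

Case 2: c = 1 = log_3(3) = 1.0000
T(n) = O(n^1 log n) = O(n log n)

For T(n) = 3T(n/3) + O(n^1): log_3(3) = 1.0000. This is Case 2 of the Master Theorem (c = log_b(a), equal work at all levels), giving O(n log n).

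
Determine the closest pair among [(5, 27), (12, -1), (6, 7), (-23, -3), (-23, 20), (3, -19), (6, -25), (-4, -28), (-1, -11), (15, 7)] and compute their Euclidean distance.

Computing all pairwise distances among 10 points:

d((5, 27), (12, -1)) = 28.8617
d((5, 27), (6, 7)) = 20.025
d((5, 27), (-23, -3)) = 41.0366
d((5, 27), (-23, 20)) = 28.8617
d((5, 27), (3, -19)) = 46.0435
d((5, 27), (6, -25)) = 52.0096
d((5, 27), (-4, -28)) = 55.7315
d((5, 27), (-1, -11)) = 38.4708
d((5, 27), (15, 7)) = 22.3607
d((12, -1), (6, 7)) = 10.0
d((12, -1), (-23, -3)) = 35.0571
d((12, -1), (-23, 20)) = 40.8167
d((12, -1), (3, -19)) = 20.1246
d((12, -1), (6, -25)) = 24.7386
d((12, -1), (-4, -28)) = 31.3847
d((12, -1), (-1, -11)) = 16.4012
d((12, -1), (15, 7)) = 8.544
d((6, 7), (-23, -3)) = 30.6757
d((6, 7), (-23, 20)) = 31.7805
d((6, 7), (3, -19)) = 26.1725
d((6, 7), (6, -25)) = 32.0
d((6, 7), (-4, -28)) = 36.4005
d((6, 7), (-1, -11)) = 19.3132
d((6, 7), (15, 7)) = 9.0
d((-23, -3), (-23, 20)) = 23.0
d((-23, -3), (3, -19)) = 30.5287
d((-23, -3), (6, -25)) = 36.4005
d((-23, -3), (-4, -28)) = 31.4006
d((-23, -3), (-1, -11)) = 23.4094
d((-23, -3), (15, 7)) = 39.2938
d((-23, 20), (3, -19)) = 46.8722
d((-23, 20), (6, -25)) = 53.535
d((-23, 20), (-4, -28)) = 51.6236
d((-23, 20), (-1, -11)) = 38.0132
d((-23, 20), (15, 7)) = 40.1622
d((3, -19), (6, -25)) = 6.7082 <-- minimum
d((3, -19), (-4, -28)) = 11.4018
d((3, -19), (-1, -11)) = 8.9443
d((3, -19), (15, 7)) = 28.6356
d((6, -25), (-4, -28)) = 10.4403
d((6, -25), (-1, -11)) = 15.6525
d((6, -25), (15, 7)) = 33.2415
d((-4, -28), (-1, -11)) = 17.2627
d((-4, -28), (15, 7)) = 39.8246
d((-1, -11), (15, 7)) = 24.0832

Closest pair: (3, -19) and (6, -25) with distance 6.7082

The closest pair is (3, -19) and (6, -25) with Euclidean distance 6.7082. For 10 points, brute-force pairwise comparison is shown above. For large n, the divide-and-conquer algorithm (sort by x, recurse on halves, check the dividing strip) achieves O(n log n).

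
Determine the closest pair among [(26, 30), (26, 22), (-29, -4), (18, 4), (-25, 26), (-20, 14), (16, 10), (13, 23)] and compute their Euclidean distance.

Computing all pairwise distances among 8 points:

d((26, 30), (26, 22)) = 8.0
d((26, 30), (-29, -4)) = 64.6607
d((26, 30), (18, 4)) = 27.2029
d((26, 30), (-25, 26)) = 51.1566
d((26, 30), (-20, 14)) = 48.7032
d((26, 30), (16, 10)) = 22.3607
d((26, 30), (13, 23)) = 14.7648
d((26, 22), (-29, -4)) = 60.8358
d((26, 22), (18, 4)) = 19.6977
d((26, 22), (-25, 26)) = 51.1566
d((26, 22), (-20, 14)) = 46.6905
d((26, 22), (16, 10)) = 15.6205
d((26, 22), (13, 23)) = 13.0384
d((-29, -4), (18, 4)) = 47.676
d((-29, -4), (-25, 26)) = 30.2655
d((-29, -4), (-20, 14)) = 20.1246
d((-29, -4), (16, 10)) = 47.1275
d((-29, -4), (13, 23)) = 49.93
d((18, 4), (-25, 26)) = 48.3011
d((18, 4), (-20, 14)) = 39.2938
d((18, 4), (16, 10)) = 6.3246 <-- minimum
d((18, 4), (13, 23)) = 19.6469
d((-25, 26), (-20, 14)) = 13.0
d((-25, 26), (16, 10)) = 44.0114
d((-25, 26), (13, 23)) = 38.1182
d((-20, 14), (16, 10)) = 36.2215
d((-20, 14), (13, 23)) = 34.2053
d((16, 10), (13, 23)) = 13.3417

Closest pair: (18, 4) and (16, 10) with distance 6.3246

The closest pair is (18, 4) and (16, 10) with Euclidean distance 6.3246. For 8 points, brute-force pairwise comparison is shown above. For large n, the divide-and-conquer algorithm (sort by x, recurse on halves, check the dividing strip) achieves O(n log n).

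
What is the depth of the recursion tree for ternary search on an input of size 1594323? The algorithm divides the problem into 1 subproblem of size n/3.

For divide and conquer with division factor 3:

Problem sizes at each level:
Level 0: 1594323
Level 1: 531441
Level 2: 177147
Level 3: 59049
Level 4: 19683
Level 5: 6561
Level 6: 2187
Level 7: 729
Level 8: 243
Level 9: 81
Level 10: 27
Level 11: 9
Level 12: 3
Level 13: 1

The root is level 0 and the size-1 base case is level 13 (the tree spans levels 0 through 13, i.e. 14 levels counting the root), so the depth is the number of divisions: log_3(1594323) = 13

The recursion tree depth is log_3(1594323) = 13. At each level, the problem size is divided by 3, so it takes 13 divisions to reduce to a base case of size 1. The algorithm makes 1 recursive call at each level.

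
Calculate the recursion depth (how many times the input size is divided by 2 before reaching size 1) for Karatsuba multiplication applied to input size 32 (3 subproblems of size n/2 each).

For divide and conquer with division factor 2:

Problem sizes at each level:
Level 0: 32
Level 1: 16
Level 2: 8
Level 3: 4
Level 4: 2
Level 5: 1

The root is level 0 and the size-1 base case is level 5 (the tree spans levels 0 through 5, i.e. 6 levels counting the root), so the depth is the number of divisions: log_2(32) = 5

The recursion tree depth is log_2(32) = 5. At each level, the problem size is divided by 2, so it takes 5 divisions to reduce to a base case of size 1. The algorithm makes 3 recursive calls at each level.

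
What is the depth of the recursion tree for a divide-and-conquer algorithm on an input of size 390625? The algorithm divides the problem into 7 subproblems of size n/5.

For divide and conquer with division factor 5:

Problem sizes at each level:
Level 0: 390625
Level 1: 78125
Level 2: 15625
Level 3: 3125
Level 4: 625
Level 5: 125
Level 6: 25
Level 7: 5
Level 8: 1

The root is level 0 and the size-1 base case is level 8 (the tree spans levels 0 through 8, i.e. 9 levels counting the root), so the depth is the number of divisions: log_5(390625) = 8

The recursion tree depth is log_5(390625) = 8. At each level, the problem size is divided by 5, so it takes 8 divisions to reduce to a base case of size 1. The algorithm makes 7 recursive calls at each level.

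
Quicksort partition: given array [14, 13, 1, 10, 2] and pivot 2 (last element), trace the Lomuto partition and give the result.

Lomuto partition with pivot = 2:

Initial array: [14, 13, 1, 10, 2]

arr[0]=14 > 2: no swap
arr[1]=13 > 2: no swap
arr[2]=1 <= 2: swap with position 0, array becomes [1, 13, 14, 10, 2]
arr[3]=10 > 2: no swap

Place pivot at position 1: [1, 2, 14, 10, 13]
Pivot position: 1

After partitioning with pivot 2, the array becomes [1, 2, 14, 10, 13]. The pivot is placed at index 1. All elements to the left of the pivot are <= 2, and all elements to the right are > 2.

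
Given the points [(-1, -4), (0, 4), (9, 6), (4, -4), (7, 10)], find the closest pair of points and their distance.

Computing all pairwise distances among 5 points:

d((-1, -4), (0, 4)) = 8.0623
d((-1, -4), (9, 6)) = 14.1421
d((-1, -4), (4, -4)) = 5.0
d((-1, -4), (7, 10)) = 16.1245
d((0, 4), (9, 6)) = 9.2195
d((0, 4), (4, -4)) = 8.9443
d((0, 4), (7, 10)) = 9.2195
d((9, 6), (4, -4)) = 11.1803
d((9, 6), (7, 10)) = 4.4721 <-- minimum
d((4, -4), (7, 10)) = 14.3178

Closest pair: (9, 6) and (7, 10) with distance 4.4721

The closest pair is (9, 6) and (7, 10) with Euclidean distance 4.4721. For 5 points, brute-force pairwise comparison is shown above. For large n, the divide-and-conquer algorithm (sort by x, recurse on halves, check the dividing strip) achieves O(n log n).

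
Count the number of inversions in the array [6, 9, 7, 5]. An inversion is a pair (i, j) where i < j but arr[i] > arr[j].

Finding inversions in [6, 9, 7, 5]:

(0, 3): arr[0]=6 > arr[3]=5
(1, 2): arr[1]=9 > arr[2]=7
(1, 3): arr[1]=9 > arr[3]=5
(2, 3): arr[2]=7 > arr[3]=5

Total inversions: 4

The array has 4 inversion(s): (0,3), (1,2), (1,3), (2,3). Each pair (i,j) satisfies i < j and arr[i] > arr[j].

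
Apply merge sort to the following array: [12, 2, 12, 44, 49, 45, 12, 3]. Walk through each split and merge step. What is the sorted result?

Merge sort trace:

Split: [12, 2, 12, 44, 49, 45, 12, 3] -> [12, 2, 12, 44] and [49, 45, 12, 3]
  Split: [12, 2, 12, 44] -> [12, 2] and [12, 44]
    Split: [12, 2] -> [12] and [2]
    Merge: [12] + [2] -> [2, 12]
    Split: [12, 44] -> [12] and [44]
    Merge: [12] + [44] -> [12, 44]
  Merge: [2, 12] + [12, 44] -> [2, 12, 12, 44]
  Split: [49, 45, 12, 3] -> [49, 45] and [12, 3]
    Split: [49, 45] -> [49] and [45]
    Merge: [49] + [45] -> [45, 49]
    Split: [12, 3] -> [12] and [3]
    Merge: [12] + [3] -> [3, 12]
  Merge: [45, 49] + [3, 12] -> [3, 12, 45, 49]
Merge: [2, 12, 12, 44] + [3, 12, 45, 49] -> [2, 3, 12, 12, 12, 44, 45, 49]

Final sorted array: [2, 3, 12, 12, 12, 44, 45, 49]

The merge sort proceeds by recursively splitting the array and merging sorted halves.
After all merges, the sorted array is [2, 3, 12, 12, 12, 44, 45, 49].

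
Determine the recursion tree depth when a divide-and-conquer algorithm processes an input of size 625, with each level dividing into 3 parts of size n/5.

For divide and conquer with division factor 5:

Problem sizes at each level:
Level 0: 625
Level 1: 125
Level 2: 25
Level 3: 5
Level 4: 1

The root is level 0 and the size-1 base case is level 4 (the tree spans levels 0 through 4, i.e. 5 levels counting the root), so the depth is the number of divisions: log_5(625) = 4

The recursion tree depth is log_5(625) = 4. At each level, the problem size is divided by 5, so it takes 4 divisions to reduce to a base case of size 1. The algorithm makes 3 recursive calls at each level.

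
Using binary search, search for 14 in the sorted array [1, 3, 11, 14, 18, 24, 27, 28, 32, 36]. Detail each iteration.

Binary search for 14 in [1, 3, 11, 14, 18, 24, 27, 28, 32, 36]:

lo=0, hi=9, mid=4, arr[mid]=18 -> 18 > 14, search left half
lo=0, hi=3, mid=1, arr[mid]=3 -> 3 < 14, search right half
lo=2, hi=3, mid=2, arr[mid]=11 -> 11 < 14, search right half
lo=3, hi=3, mid=3, arr[mid]=14 -> Found target at index 3!

Binary search finds 14 at index 3 after 4 comparisons. The search repeatedly halves the search space by comparing with the middle element.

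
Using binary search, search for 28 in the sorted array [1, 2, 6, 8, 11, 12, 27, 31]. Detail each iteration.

Binary search for 28 in [1, 2, 6, 8, 11, 12, 27, 31]:

lo=0, hi=7, mid=3, arr[mid]=8 -> 8 < 28, search right half
lo=4, hi=7, mid=5, arr[mid]=12 -> 12 < 28, search right half
lo=6, hi=7, mid=6, arr[mid]=27 -> 27 < 28, search right half
lo=7, hi=7, mid=7, arr[mid]=31 -> 31 > 28, search left half
lo=7 > hi=6, target 28 not found

Binary search determines that 28 is not in the array after 4 comparisons. The search space was exhausted without finding the target.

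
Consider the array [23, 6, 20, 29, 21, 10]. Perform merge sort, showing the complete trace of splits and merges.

Merge sort trace:

Split: [23, 6, 20, 29, 21, 10] -> [23, 6, 20] and [29, 21, 10]
  Split: [23, 6, 20] -> [23] and [6, 20]
    Split: [6, 20] -> [6] and [20]
    Merge: [6] + [20] -> [6, 20]
  Merge: [23] + [6, 20] -> [6, 20, 23]
  Split: [29, 21, 10] -> [29] and [21, 10]
    Split: [21, 10] -> [21] and [10]
    Merge: [21] + [10] -> [10, 21]
  Merge: [29] + [10, 21] -> [10, 21, 29]
Merge: [6, 20, 23] + [10, 21, 29] -> [6, 10, 20, 21, 23, 29]

Final sorted array: [6, 10, 20, 21, 23, 29]

The merge sort proceeds by recursively splitting the array and merging sorted halves.
After all merges, the sorted array is [6, 10, 20, 21, 23, 29].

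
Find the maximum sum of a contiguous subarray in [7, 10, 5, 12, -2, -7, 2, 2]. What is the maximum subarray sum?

Using Kadane's algorithm on [7, 10, 5, 12, -2, -7, 2, 2]:

Scanning through the array:
Position 1 (value 10): max_ending_here = 17, max_so_far = 17
Position 2 (value 5): max_ending_here = 22, max_so_far = 22
Position 3 (value 12): max_ending_here = 34, max_so_far = 34
Position 4 (value -2): max_ending_here = 32, max_so_far = 34
Position 5 (value -7): max_ending_here = 25, max_so_far = 34
Position 6 (value 2): max_ending_here = 27, max_so_far = 34
Position 7 (value 2): max_ending_here = 29, max_so_far = 34

Maximum subarray: [7, 10, 5, 12]
Maximum sum: 34

The maximum subarray is [7, 10, 5, 12] with sum 34. This subarray runs from index 0 to index 3.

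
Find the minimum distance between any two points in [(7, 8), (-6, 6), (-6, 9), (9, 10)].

Computing all pairwise distances among 4 points:

d((7, 8), (-6, 6)) = 13.1529
d((7, 8), (-6, 9)) = 13.0384
d((7, 8), (9, 10)) = 2.8284 <-- minimum
d((-6, 6), (-6, 9)) = 3.0
d((-6, 6), (9, 10)) = 15.5242
d((-6, 9), (9, 10)) = 15.0333

Closest pair: (7, 8) and (9, 10) with distance 2.8284

The closest pair is (7, 8) and (9, 10) with Euclidean distance 2.8284. For 4 points, brute-force pairwise comparison is shown above. For large n, the divide-and-conquer algorithm (sort by x, recurse on halves, check the dividing strip) achieves O(n log n).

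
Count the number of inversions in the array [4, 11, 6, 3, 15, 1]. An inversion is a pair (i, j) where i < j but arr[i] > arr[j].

Finding inversions in [4, 11, 6, 3, 15, 1]:

(0, 3): arr[0]=4 > arr[3]=3
(0, 5): arr[0]=4 > arr[5]=1
(1, 2): arr[1]=11 > arr[2]=6
(1, 3): arr[1]=11 > arr[3]=3
(1, 5): arr[1]=11 > arr[5]=1
(2, 3): arr[2]=6 > arr[3]=3
(2, 5): arr[2]=6 > arr[5]=1
(3, 5): arr[3]=3 > arr[5]=1
(4, 5): arr[4]=15 > arr[5]=1

Total inversions: 9

The array has 9 inversion(s): (0,3), (0,5), (1,2), (1,3), (1,5), (2,3), (2,5), (3,5), (4,5). Each pair (i,j) satisfies i < j and arr[i] > arr[j].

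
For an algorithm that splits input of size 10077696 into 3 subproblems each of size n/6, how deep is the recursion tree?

For divide and conquer with division factor 6:

Problem sizes at each level:
Level 0: 10077696
Level 1: 1679616
Level 2: 279936
Level 3: 46656
Level 4: 7776
Level 5: 1296
Level 6: 216
Level 7: 36
Level 8: 6
Level 9: 1

The root is level 0 and the size-1 base case is level 9 (the tree spans levels 0 through 9, i.e. 10 levels counting the root), so the depth is the number of divisions: log_6(10077696) = 9

The recursion tree depth is log_6(10077696) = 9. At each level, the problem size is divided by 6, so it takes 9 divisions to reduce to a base case of size 1. The algorithm makes 3 recursive calls at each level.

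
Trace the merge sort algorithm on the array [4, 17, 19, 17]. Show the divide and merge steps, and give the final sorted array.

Merge sort trace:

Split: [4, 17, 19, 17] -> [4, 17] and [19, 17]
  Split: [4, 17] -> [4] and [17]
  Merge: [4] + [17] -> [4, 17]
  Split: [19, 17] -> [19] and [17]
  Merge: [19] + [17] -> [17, 19]
Merge: [4, 17] + [17, 19] -> [4, 17, 17, 19]

Final sorted array: [4, 17, 17, 19]

The merge sort proceeds by recursively splitting the array and merging sorted halves.
After all merges, the sorted array is [4, 17, 17, 19].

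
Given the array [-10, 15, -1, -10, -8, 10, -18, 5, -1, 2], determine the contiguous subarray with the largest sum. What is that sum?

Using Kadane's algorithm on [-10, 15, -1, -10, -8, 10, -18, 5, -1, 2]:

Scanning through the array:
Position 1 (value 15): max_ending_here = 15, max_so_far = 15
Position 2 (value -1): max_ending_here = 14, max_so_far = 15
Position 3 (value -10): max_ending_here = 4, max_so_far = 15
Position 4 (value -8): max_ending_here = -4, max_so_far = 15
Position 5 (value 10): max_ending_here = 10, max_so_far = 15
Position 6 (value -18): max_ending_here = -8, max_so_far = 15
Position 7 (value 5): max_ending_here = 5, max_so_far = 15
Position 8 (value -1): max_ending_here = 4, max_so_far = 15
Position 9 (value 2): max_ending_here = 6, max_so_far = 15

Maximum subarray: [15]
Maximum sum: 15

The maximum subarray is [15] with sum 15. This subarray runs from index 1 to index 1.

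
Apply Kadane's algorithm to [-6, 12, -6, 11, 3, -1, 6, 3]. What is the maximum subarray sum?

Using Kadane's algorithm on [-6, 12, -6, 11, 3, -1, 6, 3]:

Scanning through the array:
Position 1 (value 12): max_ending_here = 12, max_so_far = 12
Position 2 (value -6): max_ending_here = 6, max_so_far = 12
Position 3 (value 11): max_ending_here = 17, max_so_far = 17
Position 4 (value 3): max_ending_here = 20, max_so_far = 20
Position 5 (value -1): max_ending_here = 19, max_so_far = 20
Position 6 (value 6): max_ending_here = 25, max_so_far = 25
Position 7 (value 3): max_ending_here = 28, max_so_far = 28

Maximum subarray: [12, -6, 11, 3, -1, 6, 3]
Maximum sum: 28

The maximum subarray is [12, -6, 11, 3, -1, 6, 3] with sum 28. This subarray runs from index 1 to index 7.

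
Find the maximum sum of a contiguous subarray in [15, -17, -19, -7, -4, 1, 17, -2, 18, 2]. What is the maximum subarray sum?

Using Kadane's algorithm on [15, -17, -19, -7, -4, 1, 17, -2, 18, 2]:

Scanning through the array:
Position 1 (value -17): max_ending_here = -2, max_so_far = 15
Position 2 (value -19): max_ending_here = -19, max_so_far = 15
Position 3 (value -7): max_ending_here = -7, max_so_far = 15
Position 4 (value -4): max_ending_here = -4, max_so_far = 15
Position 5 (value 1): max_ending_here = 1, max_so_far = 15
Position 6 (value 17): max_ending_here = 18, max_so_far = 18
Position 7 (value -2): max_ending_here = 16, max_so_far = 18
Position 8 (value 18): max_ending_here = 34, max_so_far = 34
Position 9 (value 2): max_ending_here = 36, max_so_far = 36

Maximum subarray: [1, 17, -2, 18, 2]
Maximum sum: 36

The maximum subarray is [1, 17, -2, 18, 2] with sum 36. This subarray runs from index 5 to index 9.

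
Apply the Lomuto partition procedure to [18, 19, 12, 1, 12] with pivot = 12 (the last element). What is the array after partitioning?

Lomuto partition with pivot = 12:

Initial array: [18, 19, 12, 1, 12]

arr[0]=18 > 12: no swap
arr[1]=19 > 12: no swap
arr[2]=12 <= 12: swap with position 0, array becomes [12, 19, 18, 1, 12]
arr[3]=1 <= 12: swap with position 1, array becomes [12, 1, 18, 19, 12]

Place pivot at position 2: [12, 1, 12, 19, 18]
Pivot position: 2

After partitioning with pivot 12, the array becomes [12, 1, 12, 19, 18]. The pivot is placed at index 2. All elements to the left of the pivot are <= 12, and all elements to the right are > 12.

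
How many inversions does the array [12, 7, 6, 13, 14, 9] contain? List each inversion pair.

Finding inversions in [12, 7, 6, 13, 14, 9]:

(0, 1): arr[0]=12 > arr[1]=7
(0, 2): arr[0]=12 > arr[2]=6
(0, 5): arr[0]=12 > arr[5]=9
(1, 2): arr[1]=7 > arr[2]=6
(3, 5): arr[3]=13 > arr[5]=9
(4, 5): arr[4]=14 > arr[5]=9

Total inversions: 6

The array has 6 inversion(s): (0,1), (0,2), (0,5), (1,2), (3,5), (4,5). Each pair (i,j) satisfies i < j and arr[i] > arr[j].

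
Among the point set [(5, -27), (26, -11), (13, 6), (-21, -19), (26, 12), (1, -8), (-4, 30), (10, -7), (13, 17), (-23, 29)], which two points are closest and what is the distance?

Computing all pairwise distances among 10 points:

d((5, -27), (26, -11)) = 26.4008
d((5, -27), (13, 6)) = 33.9559
d((5, -27), (-21, -19)) = 27.2029
d((5, -27), (26, 12)) = 44.2945
d((5, -27), (1, -8)) = 19.4165
d((5, -27), (-4, 30)) = 57.7062
d((5, -27), (10, -7)) = 20.6155
d((5, -27), (13, 17)) = 44.7214
d((5, -27), (-23, 29)) = 62.6099
d((26, -11), (13, 6)) = 21.4009
d((26, -11), (-21, -19)) = 47.676
d((26, -11), (26, 12)) = 23.0
d((26, -11), (1, -8)) = 25.1794
d((26, -11), (-4, 30)) = 50.8035
d((26, -11), (10, -7)) = 16.4924
d((26, -11), (13, 17)) = 30.8707
d((26, -11), (-23, 29)) = 63.2535
d((13, 6), (-21, -19)) = 42.2019
d((13, 6), (26, 12)) = 14.3178
d((13, 6), (1, -8)) = 18.4391
d((13, 6), (-4, 30)) = 29.4109
d((13, 6), (10, -7)) = 13.3417
d((13, 6), (13, 17)) = 11.0
d((13, 6), (-23, 29)) = 42.72
d((-21, -19), (26, 12)) = 56.3028
d((-21, -19), (1, -8)) = 24.5967
d((-21, -19), (-4, 30)) = 51.8652
d((-21, -19), (10, -7)) = 33.2415
d((-21, -19), (13, 17)) = 49.5177
d((-21, -19), (-23, 29)) = 48.0416
d((26, 12), (1, -8)) = 32.0156
d((26, 12), (-4, 30)) = 34.9857
d((26, 12), (10, -7)) = 24.8395
d((26, 12), (13, 17)) = 13.9284
d((26, 12), (-23, 29)) = 51.8652
d((1, -8), (-4, 30)) = 38.3275
d((1, -8), (10, -7)) = 9.0554 <-- minimum
d((1, -8), (13, 17)) = 27.7308
d((1, -8), (-23, 29)) = 44.1022
d((-4, 30), (10, -7)) = 39.5601
d((-4, 30), (13, 17)) = 21.4009
d((-4, 30), (-23, 29)) = 19.0263
d((10, -7), (13, 17)) = 24.1868
d((10, -7), (-23, 29)) = 48.8365
d((13, 17), (-23, 29)) = 37.9473

Closest pair: (1, -8) and (10, -7) with distance 9.0554

The closest pair is (1, -8) and (10, -7) with Euclidean distance 9.0554. For 10 points, brute-force pairwise comparison is shown above. For large n, the divide-and-conquer algorithm (sort by x, recurse on halves, check the dividing strip) achieves O(n log n).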